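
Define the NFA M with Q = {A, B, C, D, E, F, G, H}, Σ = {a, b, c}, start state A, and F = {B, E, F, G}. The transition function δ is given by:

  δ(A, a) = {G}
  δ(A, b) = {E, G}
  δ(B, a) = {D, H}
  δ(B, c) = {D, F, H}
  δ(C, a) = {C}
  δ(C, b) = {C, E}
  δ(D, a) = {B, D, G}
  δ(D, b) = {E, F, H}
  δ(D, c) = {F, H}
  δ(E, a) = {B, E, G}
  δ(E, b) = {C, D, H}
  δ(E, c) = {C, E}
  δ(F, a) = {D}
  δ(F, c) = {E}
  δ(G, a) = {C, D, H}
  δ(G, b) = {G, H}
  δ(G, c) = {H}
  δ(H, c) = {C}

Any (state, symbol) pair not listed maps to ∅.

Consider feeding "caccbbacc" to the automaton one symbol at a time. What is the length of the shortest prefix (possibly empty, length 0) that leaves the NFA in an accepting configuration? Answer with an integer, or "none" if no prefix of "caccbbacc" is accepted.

Start in {A}.
Read 'c': A→∅; now ∅.
The set is empty and remains empty for the remaining 8 symbols.
No reachable set along the way intersects F.

none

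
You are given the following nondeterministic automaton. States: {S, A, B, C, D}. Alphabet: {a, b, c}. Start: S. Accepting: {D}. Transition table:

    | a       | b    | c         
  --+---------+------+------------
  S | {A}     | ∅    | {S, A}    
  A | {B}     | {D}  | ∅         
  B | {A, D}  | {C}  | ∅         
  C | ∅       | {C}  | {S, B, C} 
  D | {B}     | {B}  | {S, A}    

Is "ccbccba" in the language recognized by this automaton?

No

Start in {S}.
Read 'c': {S} → {S, A}.
Read 'c': {S, A} → {S, A}.
Read 'b': {S, A} → {D}.
Read 'c': {D} → {S, A}.
Read 'c': {S, A} → {S, A}.
Read 'b': {S, A} → {D}.
Read 'a': {D} → {B}.
The final set {B} contains no accepting state.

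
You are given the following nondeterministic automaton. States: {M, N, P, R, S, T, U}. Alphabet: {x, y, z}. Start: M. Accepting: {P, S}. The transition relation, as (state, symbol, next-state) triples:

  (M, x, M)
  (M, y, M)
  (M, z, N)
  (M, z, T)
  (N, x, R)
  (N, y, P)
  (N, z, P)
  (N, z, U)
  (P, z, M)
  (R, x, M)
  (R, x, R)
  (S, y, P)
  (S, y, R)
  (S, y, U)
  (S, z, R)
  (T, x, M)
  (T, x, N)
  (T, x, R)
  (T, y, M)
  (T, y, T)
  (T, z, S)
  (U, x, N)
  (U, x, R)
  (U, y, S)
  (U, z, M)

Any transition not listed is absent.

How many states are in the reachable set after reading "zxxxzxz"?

Start in {M}.
Read 'z': M→{N, T}; now {N, T}.
Read 'x': N→{R}, T→{M, N, R}; now {M, N, R}.
Read 'x': M→{M}, N→{R}, R→{M, R}; now {M, R}.
Read 'x': M→{M}, R→{M, R}; now {M, R}.
Read 'z': M→{N, T}, R→∅; now {N, T}.
Read 'x': N→{R}, T→{M, N, R}; now {M, N, R}.
Read 'z': M→{N, T}, N→{P, U}, R→∅; now {N, P, T, U}.
That set has 4 states.

4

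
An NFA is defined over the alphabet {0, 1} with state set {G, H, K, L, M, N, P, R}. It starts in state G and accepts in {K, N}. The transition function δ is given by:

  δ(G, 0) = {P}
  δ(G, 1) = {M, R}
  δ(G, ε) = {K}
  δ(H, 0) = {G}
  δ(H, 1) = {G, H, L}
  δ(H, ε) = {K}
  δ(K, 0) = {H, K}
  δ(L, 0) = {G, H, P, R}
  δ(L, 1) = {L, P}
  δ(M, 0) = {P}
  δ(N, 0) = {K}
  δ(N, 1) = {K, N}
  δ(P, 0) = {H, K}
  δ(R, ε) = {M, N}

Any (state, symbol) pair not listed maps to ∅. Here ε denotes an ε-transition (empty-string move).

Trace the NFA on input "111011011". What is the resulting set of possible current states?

{G, H, K, L, M, N, P, R}

Start: ε-closure({G}) = {G, K}.
Read '1': G→{M, R}, K→∅; union {M, R}; ε-closure = {M, N, R}.
Read '1': M→∅, N→{K, N}, R→∅; now {K, N}.
Read '1': K→∅, N→{K, N}; now {K, N}.
Read '0': K→{H, K}, N→{K}; now {H, K}.
Read '1': H→{G, H, L}, K→∅; union {G, H, L}; ε-closure = {G, H, K, L}.
Read '1': G→{M, R}, H→{G, H, L}, K→∅, L→{L, P}; union {G, H, L, M, P, R}; ε-closure = {G, H, K, L, M, N, P, R}.
Read '0': G→{P}, H→{G}, K→{H, K}, L→{G, H, P, R}, M→{P}, N→{K}, P→{H, K}, R→∅; union {G, H, K, P, R}; ε-closure = {G, H, K, M, N, P, R}.
Read '1': G→{M, R}, H→{G, H, L}, K→∅, M→∅, N→{K, N}, P→∅, R→∅; now {G, H, K, L, M, N, R}.
Read '1': G→{M, R}, H→{G, H, L}, K→∅, L→{L, P}, M→∅, N→{K, N}, R→∅; now {G, H, K, L, M, N, P, R}.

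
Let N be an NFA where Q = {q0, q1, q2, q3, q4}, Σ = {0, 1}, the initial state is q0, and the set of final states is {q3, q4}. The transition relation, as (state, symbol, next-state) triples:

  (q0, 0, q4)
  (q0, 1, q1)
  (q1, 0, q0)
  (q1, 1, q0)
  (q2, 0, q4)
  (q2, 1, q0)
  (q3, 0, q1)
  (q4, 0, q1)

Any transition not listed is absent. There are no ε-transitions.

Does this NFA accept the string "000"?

No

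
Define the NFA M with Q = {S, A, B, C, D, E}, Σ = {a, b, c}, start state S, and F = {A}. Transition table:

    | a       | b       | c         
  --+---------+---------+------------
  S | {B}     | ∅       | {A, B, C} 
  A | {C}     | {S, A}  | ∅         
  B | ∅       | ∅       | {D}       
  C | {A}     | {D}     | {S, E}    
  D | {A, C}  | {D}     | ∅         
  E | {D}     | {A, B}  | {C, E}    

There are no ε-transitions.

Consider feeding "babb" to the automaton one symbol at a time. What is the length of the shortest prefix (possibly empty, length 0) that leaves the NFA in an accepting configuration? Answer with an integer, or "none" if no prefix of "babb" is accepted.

none

Start in {S}.
Read 'b': S→∅; now ∅.
The set is empty and remains empty for the remaining 3 symbols.
No reachable set along the way intersects F.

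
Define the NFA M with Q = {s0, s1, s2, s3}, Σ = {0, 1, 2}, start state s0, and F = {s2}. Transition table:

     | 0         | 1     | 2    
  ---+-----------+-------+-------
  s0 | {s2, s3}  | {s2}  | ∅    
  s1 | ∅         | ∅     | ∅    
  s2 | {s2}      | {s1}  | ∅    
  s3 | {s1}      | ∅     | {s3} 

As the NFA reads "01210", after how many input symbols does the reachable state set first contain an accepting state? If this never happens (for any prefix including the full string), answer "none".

Start in {s0}.
Read '0': {s0} → {s2, s3}.
None of the earlier sets intersect F, but {s2, s3} does.

1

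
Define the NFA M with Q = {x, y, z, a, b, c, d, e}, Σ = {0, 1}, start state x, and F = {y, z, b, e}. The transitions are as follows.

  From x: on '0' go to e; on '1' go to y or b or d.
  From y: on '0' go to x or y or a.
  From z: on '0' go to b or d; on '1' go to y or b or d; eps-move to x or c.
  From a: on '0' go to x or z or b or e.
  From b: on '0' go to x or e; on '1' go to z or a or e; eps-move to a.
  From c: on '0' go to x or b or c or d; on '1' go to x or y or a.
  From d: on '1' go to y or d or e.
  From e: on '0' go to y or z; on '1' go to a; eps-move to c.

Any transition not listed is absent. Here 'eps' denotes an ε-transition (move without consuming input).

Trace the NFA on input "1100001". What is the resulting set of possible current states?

{x, y, z, a, b, c, d, e}

Start in {x}.
Read '1': {x} → {y, a, b, d}.
Read '1': {y, a, b, d} → {x, y, z, a, c, d, e}.
Read '0': {x, y, z, a, c, d, e} → {x, y, z, a, b, c, d, e}.
Read '0': {x, y, z, a, b, c, d, e} → {x, y, z, a, b, c, d, e}.
Read '0': {x, y, z, a, b, c, d, e} → {x, y, z, a, b, c, d, e}.
Read '0': {x, y, z, a, b, c, d, e} → {x, y, z, a, b, c, d, e}.
Read '1': {x, y, z, a, b, c, d, e} → {x, y, z, a, b, c, d, e}.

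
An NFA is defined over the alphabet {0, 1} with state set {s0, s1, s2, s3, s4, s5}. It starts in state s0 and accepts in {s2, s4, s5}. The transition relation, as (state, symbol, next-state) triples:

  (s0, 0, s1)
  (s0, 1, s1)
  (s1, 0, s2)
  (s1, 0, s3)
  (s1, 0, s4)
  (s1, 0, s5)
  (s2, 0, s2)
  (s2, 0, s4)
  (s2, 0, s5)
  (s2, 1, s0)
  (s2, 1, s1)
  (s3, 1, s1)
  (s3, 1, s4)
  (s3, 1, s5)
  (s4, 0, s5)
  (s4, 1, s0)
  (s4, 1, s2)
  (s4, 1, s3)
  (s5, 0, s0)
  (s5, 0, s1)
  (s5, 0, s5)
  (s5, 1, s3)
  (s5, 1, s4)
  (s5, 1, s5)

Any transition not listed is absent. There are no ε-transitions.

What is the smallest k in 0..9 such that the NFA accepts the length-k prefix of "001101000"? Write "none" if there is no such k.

2

Start in {s0}.
Read '0': s0→{s1}; now {s1}.
Read '0': s1→{s2, s3, s4, s5}; now {s2, s3, s4, s5}.
None of the earlier sets intersect F, but {s2, s3, s4, s5} does.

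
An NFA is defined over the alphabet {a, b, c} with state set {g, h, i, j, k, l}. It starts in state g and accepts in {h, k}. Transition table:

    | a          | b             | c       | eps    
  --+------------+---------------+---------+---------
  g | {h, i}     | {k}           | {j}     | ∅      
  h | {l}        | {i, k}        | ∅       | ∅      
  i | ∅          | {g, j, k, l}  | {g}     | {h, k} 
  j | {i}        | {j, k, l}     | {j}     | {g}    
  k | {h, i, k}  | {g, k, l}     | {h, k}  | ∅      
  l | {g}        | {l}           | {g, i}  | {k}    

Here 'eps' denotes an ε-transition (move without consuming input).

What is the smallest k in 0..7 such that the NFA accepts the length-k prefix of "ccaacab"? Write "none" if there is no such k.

Start in {g}.
Read 'c': {g} → {g, j}.
Read 'c': {g, j} → {g, j}.
Read 'a': {g, j} → {h, i, k}.
None of the earlier sets intersect F, but {h, i, k} does.

3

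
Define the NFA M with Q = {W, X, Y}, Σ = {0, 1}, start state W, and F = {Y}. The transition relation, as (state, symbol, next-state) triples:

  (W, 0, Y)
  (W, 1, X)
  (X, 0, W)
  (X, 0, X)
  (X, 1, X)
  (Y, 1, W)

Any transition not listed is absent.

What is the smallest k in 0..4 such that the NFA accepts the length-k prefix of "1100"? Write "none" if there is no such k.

Start in {W}.
Read '1': W→{X}; now {X}.
Read '1': X→{X}; now {X}.
Read '0': X→{W, X}; now {W, X}.
Read '0': W→{Y}, X→{W, X}; now {W, X, Y}.
None of the earlier sets intersect F, but {W, X, Y} does.

4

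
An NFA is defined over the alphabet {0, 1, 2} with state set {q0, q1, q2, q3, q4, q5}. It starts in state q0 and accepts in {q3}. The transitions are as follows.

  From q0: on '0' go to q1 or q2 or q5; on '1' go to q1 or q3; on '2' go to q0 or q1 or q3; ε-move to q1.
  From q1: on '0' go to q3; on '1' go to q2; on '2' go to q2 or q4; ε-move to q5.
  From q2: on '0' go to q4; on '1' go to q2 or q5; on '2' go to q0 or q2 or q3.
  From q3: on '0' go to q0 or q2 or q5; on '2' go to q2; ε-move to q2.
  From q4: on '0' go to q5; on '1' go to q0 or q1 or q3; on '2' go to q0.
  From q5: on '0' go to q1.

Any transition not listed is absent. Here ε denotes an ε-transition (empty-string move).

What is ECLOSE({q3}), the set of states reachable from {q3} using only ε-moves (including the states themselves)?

{q2, q3}

Begin with {q3}.
ε-move q3 → q2; add q2.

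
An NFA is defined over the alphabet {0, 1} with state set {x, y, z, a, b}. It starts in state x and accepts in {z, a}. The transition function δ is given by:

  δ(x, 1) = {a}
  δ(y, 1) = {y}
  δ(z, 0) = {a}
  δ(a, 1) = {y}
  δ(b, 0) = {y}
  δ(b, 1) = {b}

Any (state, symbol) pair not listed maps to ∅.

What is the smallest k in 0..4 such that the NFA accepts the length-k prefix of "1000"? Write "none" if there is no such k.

Start in {x}.
Read '1': x→{a}; now {a}.
None of the earlier sets intersect F, but {a} does.

1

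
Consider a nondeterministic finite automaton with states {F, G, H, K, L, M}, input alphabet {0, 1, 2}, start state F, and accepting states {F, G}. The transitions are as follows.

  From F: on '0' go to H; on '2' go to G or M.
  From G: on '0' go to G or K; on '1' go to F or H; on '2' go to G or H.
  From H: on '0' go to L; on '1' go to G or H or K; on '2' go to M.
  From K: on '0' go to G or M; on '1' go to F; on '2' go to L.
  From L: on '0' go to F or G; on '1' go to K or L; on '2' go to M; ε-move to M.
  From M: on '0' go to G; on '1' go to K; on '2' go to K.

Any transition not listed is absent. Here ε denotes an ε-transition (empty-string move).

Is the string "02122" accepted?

No

Start in {F}.
Read '0': {F} → {H}.
Read '2': {H} → {M}.
Read '1': {M} → {K}.
Read '2': {K} → {L, M}.
Read '2': {L, M} → {K, M}.
The final set {K, M} contains no accepting state.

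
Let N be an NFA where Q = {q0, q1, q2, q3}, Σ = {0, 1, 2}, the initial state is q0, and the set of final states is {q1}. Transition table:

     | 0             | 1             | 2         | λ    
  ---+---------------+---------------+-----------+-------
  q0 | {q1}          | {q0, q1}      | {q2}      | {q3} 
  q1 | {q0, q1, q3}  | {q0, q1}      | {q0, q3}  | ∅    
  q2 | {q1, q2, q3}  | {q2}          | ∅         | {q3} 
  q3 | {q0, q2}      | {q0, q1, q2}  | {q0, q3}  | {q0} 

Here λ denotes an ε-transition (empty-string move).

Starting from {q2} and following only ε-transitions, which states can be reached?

{q0, q2, q3}

Begin with {q2}.
ε-move q2 → q3; add q3.
ε-move q3 → q0; add q0.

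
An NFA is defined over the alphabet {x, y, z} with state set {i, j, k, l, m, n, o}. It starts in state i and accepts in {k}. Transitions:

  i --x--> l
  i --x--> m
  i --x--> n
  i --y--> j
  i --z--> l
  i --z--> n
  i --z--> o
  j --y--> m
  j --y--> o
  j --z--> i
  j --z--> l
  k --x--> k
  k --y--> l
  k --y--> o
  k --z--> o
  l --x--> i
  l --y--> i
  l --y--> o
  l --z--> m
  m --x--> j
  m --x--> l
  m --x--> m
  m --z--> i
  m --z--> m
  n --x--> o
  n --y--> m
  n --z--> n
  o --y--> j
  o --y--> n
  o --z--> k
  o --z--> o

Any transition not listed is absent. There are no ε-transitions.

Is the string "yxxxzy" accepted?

No

Start in {i}.
Read 'y': i→{j}; now {j}.
Read 'x': j→∅; now ∅.
The set is empty and remains empty for the remaining 4 symbols.
The final set ∅ contains no accepting state.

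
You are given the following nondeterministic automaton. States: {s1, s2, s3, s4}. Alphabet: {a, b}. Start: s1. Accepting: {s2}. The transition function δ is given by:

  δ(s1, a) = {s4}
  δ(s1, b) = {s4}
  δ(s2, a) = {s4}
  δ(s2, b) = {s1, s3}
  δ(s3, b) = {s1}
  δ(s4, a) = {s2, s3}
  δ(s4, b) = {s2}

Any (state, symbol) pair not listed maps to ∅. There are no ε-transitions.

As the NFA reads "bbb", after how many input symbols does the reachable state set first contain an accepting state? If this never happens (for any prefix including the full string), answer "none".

Start in {s1}.
Read 'b': s1→{s4}; now {s4}.
Read 'b': s4→{s2}; now {s2}.
None of the earlier sets intersect F, but {s2} does.

2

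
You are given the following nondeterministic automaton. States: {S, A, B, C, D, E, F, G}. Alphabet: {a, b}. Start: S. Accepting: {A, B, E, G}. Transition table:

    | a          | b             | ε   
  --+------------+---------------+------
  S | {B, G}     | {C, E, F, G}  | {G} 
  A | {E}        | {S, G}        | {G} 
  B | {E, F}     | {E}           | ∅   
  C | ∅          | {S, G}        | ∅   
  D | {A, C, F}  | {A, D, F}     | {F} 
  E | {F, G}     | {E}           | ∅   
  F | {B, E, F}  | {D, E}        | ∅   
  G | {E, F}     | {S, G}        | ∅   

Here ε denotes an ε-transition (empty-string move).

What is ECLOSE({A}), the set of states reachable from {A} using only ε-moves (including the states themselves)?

Begin with {A}.
ε-move A → G; add G.

{A, G}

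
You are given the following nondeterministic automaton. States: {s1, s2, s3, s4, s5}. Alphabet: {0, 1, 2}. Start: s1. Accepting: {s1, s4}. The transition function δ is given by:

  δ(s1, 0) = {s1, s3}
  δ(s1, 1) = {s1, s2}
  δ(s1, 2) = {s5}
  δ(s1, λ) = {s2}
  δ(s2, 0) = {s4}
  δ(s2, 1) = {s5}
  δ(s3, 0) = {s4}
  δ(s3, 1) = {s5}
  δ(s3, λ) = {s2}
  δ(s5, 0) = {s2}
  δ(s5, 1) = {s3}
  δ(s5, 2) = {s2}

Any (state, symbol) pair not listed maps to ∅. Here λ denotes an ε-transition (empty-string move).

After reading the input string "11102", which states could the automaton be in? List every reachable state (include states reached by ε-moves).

{s5}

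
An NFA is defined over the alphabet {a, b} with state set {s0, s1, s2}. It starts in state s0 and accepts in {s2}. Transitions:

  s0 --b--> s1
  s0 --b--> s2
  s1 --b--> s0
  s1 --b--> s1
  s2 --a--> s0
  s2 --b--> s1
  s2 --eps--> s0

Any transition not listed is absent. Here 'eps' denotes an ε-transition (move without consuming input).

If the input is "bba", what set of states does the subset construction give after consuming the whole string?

Start in {s0}.
Read 'b': {s0} → {s0, s1, s2}.
Read 'b': {s0, s1, s2} → {s0, s1, s2}.
Read 'a': {s0, s1, s2} → {s0}.

{s0}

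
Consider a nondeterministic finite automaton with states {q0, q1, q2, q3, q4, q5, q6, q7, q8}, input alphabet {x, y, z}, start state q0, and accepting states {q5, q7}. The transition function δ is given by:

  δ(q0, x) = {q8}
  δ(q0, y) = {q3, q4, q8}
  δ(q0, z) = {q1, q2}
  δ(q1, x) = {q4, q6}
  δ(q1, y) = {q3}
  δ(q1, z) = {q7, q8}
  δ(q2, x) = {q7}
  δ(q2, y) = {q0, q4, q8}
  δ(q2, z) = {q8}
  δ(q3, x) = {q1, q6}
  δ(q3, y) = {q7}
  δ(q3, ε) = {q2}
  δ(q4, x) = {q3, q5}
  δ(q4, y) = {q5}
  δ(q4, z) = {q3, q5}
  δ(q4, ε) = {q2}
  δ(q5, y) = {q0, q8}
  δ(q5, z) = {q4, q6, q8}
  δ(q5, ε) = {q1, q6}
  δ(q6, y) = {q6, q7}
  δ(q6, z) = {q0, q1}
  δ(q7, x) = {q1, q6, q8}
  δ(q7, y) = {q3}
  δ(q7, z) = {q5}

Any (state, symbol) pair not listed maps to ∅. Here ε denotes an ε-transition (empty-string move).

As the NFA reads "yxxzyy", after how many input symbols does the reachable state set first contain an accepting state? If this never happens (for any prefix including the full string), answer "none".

2

Start in {q0}.
Read 'y': q0→{q3, q4, q8}; union {q3, q4, q8}; ε-closure = {q2, q3, q4, q8}.
Read 'x': q2→{q7}, q3→{q1, q6}, q4→{q3, q5}, q8→∅; union {q1, q3, q5, q6, q7}; ε-closure = {q1, q2, q3, q5, q6, q7}.
None of the earlier sets intersect F, but {q1, q2, q3, q5, q6, q7} does.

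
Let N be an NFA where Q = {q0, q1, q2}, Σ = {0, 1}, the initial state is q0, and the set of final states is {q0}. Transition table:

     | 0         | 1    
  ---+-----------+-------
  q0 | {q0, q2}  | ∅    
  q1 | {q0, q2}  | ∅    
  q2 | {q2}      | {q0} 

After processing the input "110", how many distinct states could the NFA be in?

0

Start in {q0}.
Read '1': q0→∅; now ∅.
The set is empty and remains empty for the remaining 2 symbols.
That set has 0 states.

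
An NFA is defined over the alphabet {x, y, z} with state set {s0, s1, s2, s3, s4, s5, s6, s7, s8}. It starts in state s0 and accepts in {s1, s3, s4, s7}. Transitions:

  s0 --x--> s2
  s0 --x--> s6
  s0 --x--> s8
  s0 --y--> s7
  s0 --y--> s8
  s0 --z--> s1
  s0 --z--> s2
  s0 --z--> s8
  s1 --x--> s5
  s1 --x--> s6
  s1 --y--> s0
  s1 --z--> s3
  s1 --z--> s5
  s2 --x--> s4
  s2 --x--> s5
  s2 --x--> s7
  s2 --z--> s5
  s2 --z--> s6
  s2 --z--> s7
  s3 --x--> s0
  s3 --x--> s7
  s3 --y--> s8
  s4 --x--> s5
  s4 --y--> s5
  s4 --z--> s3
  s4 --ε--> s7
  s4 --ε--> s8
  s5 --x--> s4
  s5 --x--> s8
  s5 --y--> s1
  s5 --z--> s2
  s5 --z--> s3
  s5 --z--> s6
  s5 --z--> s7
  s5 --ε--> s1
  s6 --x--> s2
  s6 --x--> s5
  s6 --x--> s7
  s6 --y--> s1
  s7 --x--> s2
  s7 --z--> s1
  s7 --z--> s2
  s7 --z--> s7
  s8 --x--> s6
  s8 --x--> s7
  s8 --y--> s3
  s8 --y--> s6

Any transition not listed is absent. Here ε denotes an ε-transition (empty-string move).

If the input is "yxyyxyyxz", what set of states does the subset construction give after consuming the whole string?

{s1, s2, s3, s5, s6, s7}

Start in {s0}.
Read 'y': {s0} → {s7, s8}.
Read 'x': {s7, s8} → {s2, s6, s7}.
Read 'y': {s2, s6, s7} → {s1}.
Read 'y': {s1} → {s0}.
Read 'x': {s0} → {s2, s6, s8}.
Read 'y': {s2, s6, s8} → {s1, s3, s6}.
Read 'y': {s1, s3, s6} → {s0, s1, s8}.
Read 'x': {s0, s1, s8} → {s1, s2, s5, s6, s7, s8}.
Read 'z': {s1, s2, s5, s6, s7, s8} → {s1, s2, s3, s5, s6, s7}.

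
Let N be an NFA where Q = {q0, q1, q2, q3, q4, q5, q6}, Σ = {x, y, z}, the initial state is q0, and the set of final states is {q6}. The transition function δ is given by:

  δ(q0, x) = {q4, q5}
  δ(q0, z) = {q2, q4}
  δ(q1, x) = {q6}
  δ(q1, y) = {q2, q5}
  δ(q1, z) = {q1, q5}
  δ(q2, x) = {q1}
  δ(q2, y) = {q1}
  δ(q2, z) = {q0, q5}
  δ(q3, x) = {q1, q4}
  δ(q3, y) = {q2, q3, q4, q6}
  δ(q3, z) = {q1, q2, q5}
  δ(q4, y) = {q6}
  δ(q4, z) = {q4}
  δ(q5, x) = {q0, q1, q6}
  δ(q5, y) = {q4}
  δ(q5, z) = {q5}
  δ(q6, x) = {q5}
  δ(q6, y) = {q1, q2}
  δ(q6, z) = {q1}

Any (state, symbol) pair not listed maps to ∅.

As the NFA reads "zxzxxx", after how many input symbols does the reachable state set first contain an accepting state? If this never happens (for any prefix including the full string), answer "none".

Start in {q0}.
Read 'z': {q0} → {q2, q4}.
Read 'x': {q2, q4} → {q1}.
Read 'z': {q1} → {q1, q5}.
Read 'x': {q1, q5} → {q0, q1, q6}.
None of the earlier sets intersect F, but {q0, q1, q6} does.

4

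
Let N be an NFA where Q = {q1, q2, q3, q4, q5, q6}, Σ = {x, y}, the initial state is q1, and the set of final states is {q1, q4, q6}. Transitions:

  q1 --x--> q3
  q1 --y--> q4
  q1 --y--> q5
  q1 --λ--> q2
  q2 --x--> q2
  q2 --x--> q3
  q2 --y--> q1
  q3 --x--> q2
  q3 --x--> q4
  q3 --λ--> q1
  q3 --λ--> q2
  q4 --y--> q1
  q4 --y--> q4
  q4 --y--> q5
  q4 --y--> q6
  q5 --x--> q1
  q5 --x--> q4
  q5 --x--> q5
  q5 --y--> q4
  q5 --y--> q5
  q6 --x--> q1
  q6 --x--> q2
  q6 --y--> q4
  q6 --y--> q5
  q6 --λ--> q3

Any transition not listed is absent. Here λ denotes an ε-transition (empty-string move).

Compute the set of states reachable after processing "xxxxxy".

{q1, q2, q3, q4, q5, q6}

Start: ε-closure({q1}) = {q1, q2}.
Read 'x': {q1, q2} → {q1, q2, q3}.
Read 'x': {q1, q2, q3} → {q1, q2, q3, q4}.
Read 'x': {q1, q2, q3, q4} → {q1, q2, q3, q4}.
Read 'x': {q1, q2, q3, q4} → {q1, q2, q3, q4}.
Read 'x': {q1, q2, q3, q4} → {q1, q2, q3, q4}.
Read 'y': {q1, q2, q3, q4} → {q1, q2, q3, q4, q5, q6}.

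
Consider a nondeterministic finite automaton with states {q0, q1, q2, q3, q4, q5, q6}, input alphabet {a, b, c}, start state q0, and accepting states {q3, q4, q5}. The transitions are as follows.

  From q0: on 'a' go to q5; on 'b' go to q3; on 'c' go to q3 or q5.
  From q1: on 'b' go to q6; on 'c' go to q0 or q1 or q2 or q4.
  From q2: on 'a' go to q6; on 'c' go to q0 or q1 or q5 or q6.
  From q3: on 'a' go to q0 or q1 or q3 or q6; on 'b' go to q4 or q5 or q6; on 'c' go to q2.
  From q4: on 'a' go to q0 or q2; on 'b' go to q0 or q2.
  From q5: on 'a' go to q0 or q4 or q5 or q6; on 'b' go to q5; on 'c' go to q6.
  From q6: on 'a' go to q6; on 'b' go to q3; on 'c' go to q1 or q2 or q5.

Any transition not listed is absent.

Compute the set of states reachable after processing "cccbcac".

{q1, q2, q3, q5, q6}

Start in {q0}.
Read 'c': q0→{q3, q5}; now {q3, q5}.
Read 'c': q3→{q2}, q5→{q6}; now {q2, q6}.
Read 'c': q2→{q0, q1, q5, q6}, q6→{q1, q2, q5}; now {q0, q1, q2, q5, q6}.
Read 'b': q0→{q3}, q1→{q6}, q2→∅, q5→{q5}, q6→{q3}; now {q3, q5, q6}.
Read 'c': q3→{q2}, q5→{q6}, q6→{q1, q2, q5}; now {q1, q2, q5, q6}.
Read 'a': q1→∅, q2→{q6}, q5→{q0, q4, q5, q6}, q6→{q6}; now {q0, q4, q5, q6}.
Read 'c': q0→{q3, q5}, q4→∅, q5→{q6}, q6→{q1, q2, q5}; now {q1, q2, q3, q5, q6}.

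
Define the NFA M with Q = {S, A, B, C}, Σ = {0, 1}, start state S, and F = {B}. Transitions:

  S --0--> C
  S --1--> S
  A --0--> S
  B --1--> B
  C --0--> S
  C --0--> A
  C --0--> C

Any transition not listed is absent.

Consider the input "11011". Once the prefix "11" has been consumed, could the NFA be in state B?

No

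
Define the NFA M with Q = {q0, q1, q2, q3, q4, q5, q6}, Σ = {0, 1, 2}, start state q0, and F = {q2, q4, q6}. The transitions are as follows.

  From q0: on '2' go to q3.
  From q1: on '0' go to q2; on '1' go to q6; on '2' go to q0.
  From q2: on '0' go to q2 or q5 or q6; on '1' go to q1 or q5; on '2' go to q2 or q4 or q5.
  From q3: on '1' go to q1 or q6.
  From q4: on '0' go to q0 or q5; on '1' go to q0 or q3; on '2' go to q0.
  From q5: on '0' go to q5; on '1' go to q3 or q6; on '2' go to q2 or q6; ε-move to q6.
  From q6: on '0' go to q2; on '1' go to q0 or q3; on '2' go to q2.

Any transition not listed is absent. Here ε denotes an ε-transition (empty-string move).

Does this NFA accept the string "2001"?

No

Start in {q0}.
Read '2': {q0} → {q3}.
Read '0': {q3} → ∅.
The set is empty and remains empty for the remaining 2 symbols.
The final set ∅ contains no accepting state.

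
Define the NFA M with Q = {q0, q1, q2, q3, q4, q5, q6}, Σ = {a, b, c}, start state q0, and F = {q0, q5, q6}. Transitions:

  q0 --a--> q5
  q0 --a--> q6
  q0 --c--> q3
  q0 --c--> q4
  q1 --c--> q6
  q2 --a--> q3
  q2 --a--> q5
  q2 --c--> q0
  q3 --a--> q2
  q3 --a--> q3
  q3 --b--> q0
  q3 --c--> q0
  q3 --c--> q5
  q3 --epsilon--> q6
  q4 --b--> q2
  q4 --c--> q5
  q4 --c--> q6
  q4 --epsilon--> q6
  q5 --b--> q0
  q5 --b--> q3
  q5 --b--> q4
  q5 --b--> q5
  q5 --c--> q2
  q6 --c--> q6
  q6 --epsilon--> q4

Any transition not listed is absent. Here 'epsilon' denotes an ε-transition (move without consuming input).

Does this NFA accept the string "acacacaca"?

Yes

Start in {q0}.
Read 'a': q0→{q5, q6}; union {q5, q6}; ε-closure = {q4, q5, q6}.
Read 'c': q4→{q5, q6}, q5→{q2}, q6→{q6}; union {q2, q5, q6}; ε-closure = {q2, q4, q5, q6}.
Read 'a': q2→{q3, q5}, q4→∅, q5→∅, q6→∅; union {q3, q5}; ε-closure = {q3, q4, q5, q6}.
Read 'c': q3→{q0, q5}, q4→{q5, q6}, q5→{q2}, q6→{q6}; union {q0, q2, q5, q6}; ε-closure = {q0, q2, q4, q5, q6}.
Read 'a': q0→{q5, q6}, q2→{q3, q5}, q4→∅, q5→∅, q6→∅; union {q3, q5, q6}; ε-closure = {q3, q4, q5, q6}.
Read 'c': q3→{q0, q5}, q4→{q5, q6}, q5→{q2}, q6→{q6}; union {q0, q2, q5, q6}; ε-closure = {q0, q2, q4, q5, q6}.
Read 'a': q0→{q5, q6}, q2→{q3, q5}, q4→∅, q5→∅, q6→∅; union {q3, q5, q6}; ε-closure = {q3, q4, q5, q6}.
Read 'c': q3→{q0, q5}, q4→{q5, q6}, q5→{q2}, q6→{q6}; union {q0, q2, q5, q6}; ε-closure = {q0, q2, q4, q5, q6}.
Read 'a': q0→{q5, q6}, q2→{q3, q5}, q4→∅, q5→∅, q6→∅; union {q3, q5, q6}; ε-closure = {q3, q4, q5, q6}.
The final set {q3, q4, q5, q6} contains the accepting states q5, q6.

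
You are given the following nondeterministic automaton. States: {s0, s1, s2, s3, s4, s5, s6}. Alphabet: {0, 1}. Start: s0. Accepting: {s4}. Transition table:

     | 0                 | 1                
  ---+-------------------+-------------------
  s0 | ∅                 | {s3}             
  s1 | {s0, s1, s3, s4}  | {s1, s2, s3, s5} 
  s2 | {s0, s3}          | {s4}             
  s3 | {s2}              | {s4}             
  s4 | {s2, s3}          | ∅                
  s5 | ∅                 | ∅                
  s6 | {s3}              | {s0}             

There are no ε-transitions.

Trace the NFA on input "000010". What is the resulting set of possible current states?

∅

Start in {s0}.
Read '0': {s0} → ∅.
The set is empty and remains empty for the remaining 5 symbols.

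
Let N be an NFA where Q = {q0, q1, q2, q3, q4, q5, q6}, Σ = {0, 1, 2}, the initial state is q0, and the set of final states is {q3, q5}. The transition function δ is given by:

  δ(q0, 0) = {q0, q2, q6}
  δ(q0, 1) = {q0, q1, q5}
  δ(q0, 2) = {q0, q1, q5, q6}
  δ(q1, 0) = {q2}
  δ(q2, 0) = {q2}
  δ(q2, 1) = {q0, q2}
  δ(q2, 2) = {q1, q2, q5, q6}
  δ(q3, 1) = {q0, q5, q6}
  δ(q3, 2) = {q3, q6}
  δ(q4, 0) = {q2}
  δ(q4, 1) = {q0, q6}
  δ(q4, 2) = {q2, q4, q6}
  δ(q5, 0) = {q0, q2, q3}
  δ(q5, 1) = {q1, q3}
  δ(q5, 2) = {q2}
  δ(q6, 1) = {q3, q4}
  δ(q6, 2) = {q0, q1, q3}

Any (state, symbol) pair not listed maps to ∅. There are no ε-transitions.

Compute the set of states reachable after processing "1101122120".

{q0, q2, q3, q6}

Start in {q0}.
Read '1': q0→{q0, q1, q5}; now {q0, q1, q5}.
Read '1': q0→{q0, q1, q5}, q1→∅, q5→{q1, q3}; now {q0, q1, q3, q5}.
Read '0': q0→{q0, q2, q6}, q1→{q2}, q3→∅, q5→{q0, q2, q3}; now {q0, q2, q3, q6}.
Read '1': q0→{q0, q1, q5}, q2→{q0, q2}, q3→{q0, q5, q6}, q6→{q3, q4}; now {q0, q1, q2, q3, q4, q5, q6}.
Read '1': q0→{q0, q1, q5}, q1→∅, q2→{q0, q2}, q3→{q0, q5, q6}, q4→{q0, q6}, q5→{q1, q3}, q6→{q3, q4}; now {q0, q1, q2, q3, q4, q5, q6}.
Read '2': q0→{q0, q1, q5, q6}, q1→∅, q2→{q1, q2, q5, q6}, q3→{q3, q6}, q4→{q2, q4, q6}, q5→{q2}, q6→{q0, q1, q3}; now {q0, q1, q2, q3, q4, q5, q6}.
Read '2': q0→{q0, q1, q5, q6}, q1→∅, q2→{q1, q2, q5, q6}, q3→{q3, q6}, q4→{q2, q4, q6}, q5→{q2}, q6→{q0, q1, q3}; now {q0, q1, q2, q3, q4, q5, q6}.
Read '1': q0→{q0, q1, q5}, q1→∅, q2→{q0, q2}, q3→{q0, q5, q6}, q4→{q0, q6}, q5→{q1, q3}, q6→{q3, q4}; now {q0, q1, q2, q3, q4, q5, q6}.
Read '2': q0→{q0, q1, q5, q6}, q1→∅, q2→{q1, q2, q5, q6}, q3→{q3, q6}, q4→{q2, q4, q6}, q5→{q2}, q6→{q0, q1, q3}; now {q0, q1, q2, q3, q4, q5, q6}.
Read '0': q0→{q0, q2, q6}, q1→{q2}, q2→{q2}, q3→∅, q4→{q2}, q5→{q0, q2, q3}, q6→∅; now {q0, q2, q3, q6}.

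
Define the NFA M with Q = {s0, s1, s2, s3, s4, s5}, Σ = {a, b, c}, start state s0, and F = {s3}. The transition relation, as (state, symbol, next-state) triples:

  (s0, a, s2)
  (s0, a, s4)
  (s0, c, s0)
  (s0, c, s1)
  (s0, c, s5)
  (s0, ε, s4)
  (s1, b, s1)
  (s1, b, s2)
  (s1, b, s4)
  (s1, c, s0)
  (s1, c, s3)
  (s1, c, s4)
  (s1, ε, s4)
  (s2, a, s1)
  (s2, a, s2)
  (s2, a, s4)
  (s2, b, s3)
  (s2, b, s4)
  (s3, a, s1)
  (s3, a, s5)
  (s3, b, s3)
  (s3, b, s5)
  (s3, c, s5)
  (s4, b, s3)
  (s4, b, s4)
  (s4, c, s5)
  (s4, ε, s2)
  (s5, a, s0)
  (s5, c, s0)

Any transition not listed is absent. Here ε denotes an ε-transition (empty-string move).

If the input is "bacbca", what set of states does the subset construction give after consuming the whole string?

{s0, s1, s2, s4}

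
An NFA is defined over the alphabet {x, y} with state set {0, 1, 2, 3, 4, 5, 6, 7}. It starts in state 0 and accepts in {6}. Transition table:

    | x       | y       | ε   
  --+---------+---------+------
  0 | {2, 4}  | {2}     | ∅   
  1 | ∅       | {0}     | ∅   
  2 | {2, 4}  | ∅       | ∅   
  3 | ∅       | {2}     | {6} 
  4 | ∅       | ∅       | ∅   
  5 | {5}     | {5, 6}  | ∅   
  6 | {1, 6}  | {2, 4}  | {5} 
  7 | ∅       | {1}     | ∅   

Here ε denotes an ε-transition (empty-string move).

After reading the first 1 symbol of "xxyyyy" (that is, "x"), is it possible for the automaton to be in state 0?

No

Start in {0}.
Read 'x': 0→{2, 4}; now {2, 4}.
State 0 is not in {2, 4}.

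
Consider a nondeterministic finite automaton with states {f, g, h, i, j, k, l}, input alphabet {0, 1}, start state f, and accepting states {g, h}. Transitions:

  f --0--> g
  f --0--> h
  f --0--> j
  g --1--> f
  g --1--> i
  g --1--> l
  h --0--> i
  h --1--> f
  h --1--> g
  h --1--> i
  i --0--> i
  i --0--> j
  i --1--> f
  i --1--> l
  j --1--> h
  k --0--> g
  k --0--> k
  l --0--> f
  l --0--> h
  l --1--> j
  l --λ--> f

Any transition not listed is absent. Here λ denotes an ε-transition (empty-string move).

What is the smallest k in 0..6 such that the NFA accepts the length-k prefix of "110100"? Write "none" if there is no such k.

Start in {f}.
Read '1': f→∅; now ∅.
The set is empty and remains empty for the remaining 5 symbols.
No reachable set along the way intersects F.

none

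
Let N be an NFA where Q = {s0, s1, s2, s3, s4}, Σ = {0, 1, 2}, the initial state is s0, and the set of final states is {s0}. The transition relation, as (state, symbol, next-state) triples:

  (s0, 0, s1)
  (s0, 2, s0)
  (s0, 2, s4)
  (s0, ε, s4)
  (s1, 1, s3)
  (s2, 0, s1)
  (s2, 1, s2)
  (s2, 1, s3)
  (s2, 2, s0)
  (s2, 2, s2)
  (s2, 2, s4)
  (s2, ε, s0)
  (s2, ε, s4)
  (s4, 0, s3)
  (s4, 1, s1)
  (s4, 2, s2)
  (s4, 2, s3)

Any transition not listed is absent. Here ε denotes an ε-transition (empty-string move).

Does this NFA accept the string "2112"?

Yes

Start: ε-closure({s0}) = {s0, s4}.
Read '2': s0→{s0, s4}, s4→{s2, s3}; now {s0, s2, s3, s4}.
Read '1': s0→∅, s2→{s2, s3}, s3→∅, s4→{s1}; union {s1, s2, s3}; ε-closure = {s0, s1, s2, s3, s4}.
Read '1': s0→∅, s1→{s3}, s2→{s2, s3}, s3→∅, s4→{s1}; union {s1, s2, s3}; ε-closure = {s0, s1, s2, s3, s4}.
Read '2': s0→{s0, s4}, s1→∅, s2→{s0, s2, s4}, s3→∅, s4→{s2, s3}; now {s0, s2, s3, s4}.
The final set {s0, s2, s3, s4} contains the accepting state s0.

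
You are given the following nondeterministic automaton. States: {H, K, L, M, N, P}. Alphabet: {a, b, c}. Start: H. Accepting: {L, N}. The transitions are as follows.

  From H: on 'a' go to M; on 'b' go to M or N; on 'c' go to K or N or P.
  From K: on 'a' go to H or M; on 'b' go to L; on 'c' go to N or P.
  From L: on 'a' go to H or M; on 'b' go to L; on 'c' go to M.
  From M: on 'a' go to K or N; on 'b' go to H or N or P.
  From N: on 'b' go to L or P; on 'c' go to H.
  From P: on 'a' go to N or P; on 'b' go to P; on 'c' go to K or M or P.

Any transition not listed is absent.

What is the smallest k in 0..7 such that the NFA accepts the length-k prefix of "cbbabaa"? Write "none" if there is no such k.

Start in {H}.
Read 'c': H→{K, N, P}; now {K, N, P}.
None of the earlier sets intersect F, but {K, N, P} does.

1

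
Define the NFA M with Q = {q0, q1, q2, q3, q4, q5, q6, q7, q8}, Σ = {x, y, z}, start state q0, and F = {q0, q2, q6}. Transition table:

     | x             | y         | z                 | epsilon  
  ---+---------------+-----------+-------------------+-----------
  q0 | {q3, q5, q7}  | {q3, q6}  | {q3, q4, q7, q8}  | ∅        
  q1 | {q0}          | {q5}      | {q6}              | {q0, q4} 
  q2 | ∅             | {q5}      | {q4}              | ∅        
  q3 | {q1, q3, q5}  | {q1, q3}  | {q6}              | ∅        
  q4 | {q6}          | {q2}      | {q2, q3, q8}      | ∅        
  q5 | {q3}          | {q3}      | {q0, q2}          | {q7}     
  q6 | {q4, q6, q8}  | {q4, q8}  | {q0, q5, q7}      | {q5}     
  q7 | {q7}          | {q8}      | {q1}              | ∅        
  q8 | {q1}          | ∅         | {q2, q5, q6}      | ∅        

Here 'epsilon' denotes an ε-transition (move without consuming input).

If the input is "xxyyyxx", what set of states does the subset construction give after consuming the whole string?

{q0, q1, q3, q4, q5, q6, q7, q8}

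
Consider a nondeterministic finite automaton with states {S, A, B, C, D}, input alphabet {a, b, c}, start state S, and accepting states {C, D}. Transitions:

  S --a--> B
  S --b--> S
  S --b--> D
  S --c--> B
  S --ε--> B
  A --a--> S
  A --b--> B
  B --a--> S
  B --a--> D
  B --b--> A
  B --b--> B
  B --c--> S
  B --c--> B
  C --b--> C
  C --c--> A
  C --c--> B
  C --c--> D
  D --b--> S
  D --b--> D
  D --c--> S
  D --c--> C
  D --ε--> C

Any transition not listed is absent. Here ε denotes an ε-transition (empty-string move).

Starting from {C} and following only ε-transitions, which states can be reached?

{C}

Begin with {C}.
No ε-moves leave this set, so the closure equals the set itself.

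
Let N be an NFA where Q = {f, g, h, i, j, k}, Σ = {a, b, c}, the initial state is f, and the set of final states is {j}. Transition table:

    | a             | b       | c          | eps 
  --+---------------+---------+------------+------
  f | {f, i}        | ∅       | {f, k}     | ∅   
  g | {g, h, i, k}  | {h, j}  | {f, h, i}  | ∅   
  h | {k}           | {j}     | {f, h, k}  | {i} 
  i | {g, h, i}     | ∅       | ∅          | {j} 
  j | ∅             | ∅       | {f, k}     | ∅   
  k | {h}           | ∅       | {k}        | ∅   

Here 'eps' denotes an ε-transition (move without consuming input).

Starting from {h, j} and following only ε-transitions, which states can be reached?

{h, i, j}

Begin with {h, j}.
ε-move h → i; add i.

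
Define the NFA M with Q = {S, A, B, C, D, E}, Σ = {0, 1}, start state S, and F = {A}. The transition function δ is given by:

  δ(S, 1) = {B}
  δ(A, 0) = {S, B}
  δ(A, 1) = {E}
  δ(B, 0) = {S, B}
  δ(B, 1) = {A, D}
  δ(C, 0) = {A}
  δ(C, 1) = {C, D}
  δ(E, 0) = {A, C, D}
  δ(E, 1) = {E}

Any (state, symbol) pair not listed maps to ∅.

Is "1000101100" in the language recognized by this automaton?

Yes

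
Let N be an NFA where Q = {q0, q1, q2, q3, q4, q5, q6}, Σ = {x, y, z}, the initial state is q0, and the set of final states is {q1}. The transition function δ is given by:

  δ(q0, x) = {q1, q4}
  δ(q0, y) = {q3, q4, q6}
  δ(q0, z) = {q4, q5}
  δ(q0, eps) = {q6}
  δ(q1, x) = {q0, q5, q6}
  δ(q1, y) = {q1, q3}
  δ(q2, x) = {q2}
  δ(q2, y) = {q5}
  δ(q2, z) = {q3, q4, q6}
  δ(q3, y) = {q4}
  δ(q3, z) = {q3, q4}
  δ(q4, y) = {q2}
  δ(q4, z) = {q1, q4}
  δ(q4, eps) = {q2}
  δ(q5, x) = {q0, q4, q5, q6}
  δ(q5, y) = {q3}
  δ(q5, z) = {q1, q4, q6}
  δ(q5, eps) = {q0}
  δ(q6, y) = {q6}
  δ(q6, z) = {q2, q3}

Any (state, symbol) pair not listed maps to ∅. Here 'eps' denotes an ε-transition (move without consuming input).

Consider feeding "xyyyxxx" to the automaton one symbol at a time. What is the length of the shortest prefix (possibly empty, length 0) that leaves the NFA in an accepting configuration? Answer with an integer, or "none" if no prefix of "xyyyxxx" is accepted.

1

Start: ε-closure({q0}) = {q0, q6}.
Read 'x': q0→{q1, q4}, q6→∅; union {q1, q4}; ε-closure = {q1, q2, q4}.
None of the earlier sets intersect F, but {q1, q2, q4} does.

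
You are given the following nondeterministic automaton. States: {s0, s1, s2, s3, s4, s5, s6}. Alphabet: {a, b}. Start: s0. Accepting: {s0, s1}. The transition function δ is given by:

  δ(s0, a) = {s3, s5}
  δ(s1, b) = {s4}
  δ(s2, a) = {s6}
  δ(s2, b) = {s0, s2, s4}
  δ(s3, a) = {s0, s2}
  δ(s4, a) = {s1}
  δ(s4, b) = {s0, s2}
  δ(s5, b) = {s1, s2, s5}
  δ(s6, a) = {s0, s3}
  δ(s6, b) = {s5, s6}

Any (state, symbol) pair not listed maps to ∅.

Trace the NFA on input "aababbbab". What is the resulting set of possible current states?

Start in {s0}.
Read 'a': {s0} → {s3, s5}.
Read 'a': {s3, s5} → {s0, s2}.
Read 'b': {s0, s2} → {s0, s2, s4}.
Read 'a': {s0, s2, s4} → {s1, s3, s5, s6}.
Read 'b': {s1, s3, s5, s6} → {s1, s2, s4, s5, s6}.
Read 'b': {s1, s2, s4, s5, s6} → {s0, s1, s2, s4, s5, s6}.
Read 'b': {s0, s1, s2, s4, s5, s6} → {s0, s1, s2, s4, s5, s6}.
Read 'a': {s0, s1, s2, s4, s5, s6} → {s0, s1, s3, s5, s6}.
Read 'b': {s0, s1, s3, s5, s6} → {s1, s2, s4, s5, s6}.

{s1, s2, s4, s5, s6}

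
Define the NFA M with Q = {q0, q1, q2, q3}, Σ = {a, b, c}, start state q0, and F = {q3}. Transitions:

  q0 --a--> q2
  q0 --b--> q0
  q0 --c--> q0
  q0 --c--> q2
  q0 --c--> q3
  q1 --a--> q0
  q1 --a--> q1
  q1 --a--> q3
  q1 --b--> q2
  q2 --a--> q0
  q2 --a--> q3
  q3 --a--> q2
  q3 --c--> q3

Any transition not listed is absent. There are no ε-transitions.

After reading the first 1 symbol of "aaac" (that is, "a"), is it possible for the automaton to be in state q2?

Start in {q0}.
Read 'a': q0→{q2}; now {q2}.
State q2 is in {q2}.

Yes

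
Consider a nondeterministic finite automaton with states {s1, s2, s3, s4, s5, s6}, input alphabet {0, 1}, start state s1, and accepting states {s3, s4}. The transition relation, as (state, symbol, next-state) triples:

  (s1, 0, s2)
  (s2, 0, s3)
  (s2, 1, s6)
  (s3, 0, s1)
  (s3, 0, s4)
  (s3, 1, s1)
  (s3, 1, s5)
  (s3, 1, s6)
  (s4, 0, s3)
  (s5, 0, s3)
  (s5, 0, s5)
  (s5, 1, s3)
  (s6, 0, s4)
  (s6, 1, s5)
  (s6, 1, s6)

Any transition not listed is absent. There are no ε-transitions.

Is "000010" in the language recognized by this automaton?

Yes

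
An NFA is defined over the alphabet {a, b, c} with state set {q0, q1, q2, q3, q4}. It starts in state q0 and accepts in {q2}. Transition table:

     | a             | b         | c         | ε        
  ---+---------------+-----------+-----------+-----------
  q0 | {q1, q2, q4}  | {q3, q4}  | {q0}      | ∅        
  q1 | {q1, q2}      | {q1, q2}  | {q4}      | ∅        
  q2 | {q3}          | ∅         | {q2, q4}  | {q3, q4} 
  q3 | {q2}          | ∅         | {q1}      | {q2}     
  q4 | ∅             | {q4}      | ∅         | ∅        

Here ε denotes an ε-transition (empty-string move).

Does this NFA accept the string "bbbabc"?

No

Start in {q0}.
Read 'b': q0→{q3, q4}; union {q3, q4}; ε-closure = {q2, q3, q4}.
Read 'b': q2→∅, q3→∅, q4→{q4}; now {q4}.
Read 'b': q4→{q4}; now {q4}.
Read 'a': q4→∅; now ∅.
The set is empty and remains empty for the remaining 2 symbols.
The final set ∅ contains no accepting state.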